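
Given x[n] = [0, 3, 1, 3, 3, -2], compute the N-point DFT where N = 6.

X[k] = Σ(n=0 to 5) x[n] · ω_6^(nk)
where ω_6 = e^(-2πi/6)

Computing each X[k]:
X[0] = 8
X[1] = -4.5000-2.5981i
X[2] = 0.5000-6.0622i
X[3] = 0
X[4] = 0.5000+6.0622i
X[5] = -4.5000+2.5981i

X = [8, -4.5000-2.5981i, 0.5000-6.0622i, 0, 0.5000+6.0622i, -4.5000+2.5981i]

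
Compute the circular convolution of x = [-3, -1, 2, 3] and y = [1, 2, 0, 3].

(x ⊛ y)[n] = Σ(m=0 to 3) x[m] · y[(n-m) mod 4]

Computing each output sample:
(x ⊛ y)[0] = 0
(x ⊛ y)[1] = -1
(x ⊛ y)[2] = 9
(x ⊛ y)[3] = -2

x ⊛ y = [0, -1, 9, -2]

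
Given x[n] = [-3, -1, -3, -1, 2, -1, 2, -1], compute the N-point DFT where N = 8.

X[k] = Σ(n=0 to 7) x[n] · ω_8^(nk)
where ω_8 = e^(-2πi/8)

Computing each X[k]:
X[0] = -6
X[1] = -5+5i
X[2] = 0
X[3] = -5-5i
X[4] = 2
X[5] = -5+5i
X[6] = 0
X[7] = -5-5i

X = [-6, -5+5i, 0, -5-5i, 2, -5+5i, 0, -5-5i]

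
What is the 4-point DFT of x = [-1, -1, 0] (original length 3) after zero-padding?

Original 3-point DFT: [-2, -0.5000+0.8660i, -0.5000-0.8660i]
Zero-padded 4-point DFT provides frequency interpolation.

DFT_4([x, 0, ...]) = [-2, -1+1i, 0, -1-1i]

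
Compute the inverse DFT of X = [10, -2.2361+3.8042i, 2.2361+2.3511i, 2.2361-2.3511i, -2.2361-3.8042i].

x[n] = (1/5) Σ(k=0 to 4) X[k] · e^(2πikn/5)

Computing each x[n]:
x[0] = 2
x[1] = -1
x[2] = 3
x[3] = 3
x[4] = 3

x = [2, -1, 3, 3, 3]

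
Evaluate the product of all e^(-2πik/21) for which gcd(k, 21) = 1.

The primitive 21st roots of unity are ω_21^k for k coprime to 21: k ∈ {1, 2, 4, 5, 8, 10, 11, 13, 16, 17, 19, 20}
Their product equals the constant term of the cyclotomic polynomial Φ_21(x) up to sign.
For n ≥ 3, the product of all primitive nth roots of unity is 1. (For n=1 it is 1; for n=2 it is -1.)

1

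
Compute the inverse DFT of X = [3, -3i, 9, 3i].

x[n] = (1/4) Σ(k=0 to 3) X[k] · e^(2πikn/4)

Computing each x[n]:
x[0] = 3
x[1] = 0
x[2] = 3
x[3] = -3

x = [3, 0, 3, -3]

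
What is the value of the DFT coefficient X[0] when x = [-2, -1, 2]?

X[0] = Σ(n=0 to 2) x[n] · ω_3^0 = Σ x[n]
= (-2) + (-1) + (2)

X[0] = -1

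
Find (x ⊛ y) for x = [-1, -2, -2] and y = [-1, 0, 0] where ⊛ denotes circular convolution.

(x ⊛ y)[n] = Σ(m=0 to 2) x[m] · y[(n-m) mod 3]

Computing each output sample:
(x ⊛ y)[0] = 1
(x ⊛ y)[1] = 2
(x ⊛ y)[2] = 2

x ⊛ y = [1, 2, 2]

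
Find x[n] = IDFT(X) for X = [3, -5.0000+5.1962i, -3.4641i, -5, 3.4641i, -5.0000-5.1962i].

x[n] = (1/6) Σ(k=0 to 5) X[k] · e^(2πikn/6)

Computing each x[n]:
x[0] = -2
x[1] = 0
x[2] = -2
x[3] = 3
x[4] = 3
x[5] = 1

x = [-2, 0, -2, 3, 3, 1]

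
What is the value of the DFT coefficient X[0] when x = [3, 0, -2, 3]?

X[0] = Σ(n=0 to 3) x[n] · ω_4^0 = Σ x[n]
= (3) + (0) + (-2) + (3)

X[0] = 4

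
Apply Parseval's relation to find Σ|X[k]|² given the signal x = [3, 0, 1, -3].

Parseval: Σ|x[n]|² = (1/N)Σ|X[k]|², so Σ|X[k]|² = N·Σ|x[n]|² = 4·19.0000

Σ|X[k]|² = N·Σ|x[n]|² = 4·19.0000 = 76.0000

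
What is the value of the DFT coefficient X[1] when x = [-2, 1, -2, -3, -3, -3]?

X[1] = Σ(n=0 to 5) x[n] · ω_6^(1n) where ω_6 = e^(-2πi/6)
= (-2)·ω_6^0 + (1)·ω_6^1 + (-2)·ω_6^2 + (-3)·ω_6^3 + (-3)·ω_6^4 + (-3)·ω_6^5

X[1] = 2.5000-4.3301i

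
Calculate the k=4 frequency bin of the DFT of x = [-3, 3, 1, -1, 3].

X[4] = Σ(n=0 to 4) x[n] · ω_5^(4n) where ω_5 = e^(-2πi/5)
= (-3)·ω_5^0 + (3)·ω_5^4 + (1)·ω_5^8 + (-1)·ω_5^12 + (3)·ω_5^16

X[4] = -1.1459+1.1756i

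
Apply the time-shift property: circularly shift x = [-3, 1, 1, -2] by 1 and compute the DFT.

Time shift by 1: X_shifted[k] = ω_4^(1k) · X[k]
Shifted x = [-2, -3, 1, 1]

DFT(x[n-1]) = [-3, -3+4i, 1, -3-4i]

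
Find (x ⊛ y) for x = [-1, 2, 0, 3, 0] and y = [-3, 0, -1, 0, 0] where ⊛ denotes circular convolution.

(x ⊛ y)[n] = Σ(m=0 to 4) x[m] · y[(n-m) mod 5]

Computing each output sample:
(x ⊛ y)[0] = 0
(x ⊛ y)[1] = -6
(x ⊛ y)[2] = 1
(x ⊛ y)[3] = -11
(x ⊛ y)[4] = 0

x ⊛ y = [0, -6, 1, -11, 0]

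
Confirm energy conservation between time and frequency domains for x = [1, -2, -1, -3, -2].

Time domain:
Σ|x[n]|² = |1|² + |-2|² + |-1|² + |-3|² + |-2|² = 19.0000

Frequency domain:
(1/5)Σ|X[k]|² = (1/5)(|-7|² + |3.0000-1.1756i|² + |3.0000+1.9021i|² + |3.0000-1.9021i|² + |3.0000+1.1756i|²) = (1/5)·95.0000 = 19.0000

Both sides agree, confirming Parseval's theorem.

Σ|x[n]|² = (1/N)Σ|X[k]|² = 19.0000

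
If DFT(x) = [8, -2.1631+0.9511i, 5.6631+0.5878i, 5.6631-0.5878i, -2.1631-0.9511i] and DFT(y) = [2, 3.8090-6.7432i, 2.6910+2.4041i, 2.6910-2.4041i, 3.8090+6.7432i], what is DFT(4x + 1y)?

By linearity: DFT(4x + 1y) = 4·DFT(x) + 1·DFT(y)
= 4·[8, -2.1631+0.9511i, 5.6631+0.5878i, 5.6631-0.5878i, -2.1631-0.9511i] + 1·[2, 3.8090-6.7432i, 2.6910+2.4041i, 2.6910-2.4041i, 3.8090+6.7432i]

Computing element-wise:
Z[0] = 4·(8) + 1·(2) = 34
Z[1] = 4·(-2.1631+0.9511i) + 1·(3.8090-6.7432i) = -4.8434-2.9388i
Z[2] = 4·(5.6631+0.5878i) + 1·(2.6910+2.4041i) = 25.3434+4.7553i
Z[3] = 4·(5.6631-0.5878i) + 1·(2.6910-2.4041i) = 25.3434-4.7553i
Z[4] = 4·(-2.1631-0.9511i) + 1·(3.8090+6.7432i) = -4.8434+2.9388i

DFT(4x + 1y) = 4·X + 1·Y = [34, -4.8434-2.9388i, 25.3434+4.7553i, 25.3434-4.7553i, -4.8434+2.9388i]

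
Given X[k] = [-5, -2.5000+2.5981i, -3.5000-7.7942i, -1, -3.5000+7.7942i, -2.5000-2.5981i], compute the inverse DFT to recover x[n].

x[n] = (1/6) Σ(k=0 to 5) X[k] · e^(2πikn/6)

Computing each x[n]:
x[0] = -3
x[1] = 1
x[2] = -3
x[3] = -1
x[4] = 3
x[5] = -2

x = [-3, 1, -3, -1, 3, -2]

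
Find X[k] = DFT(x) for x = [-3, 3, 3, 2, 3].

X[k] = Σ(n=0 to 4) x[n] · ω_5^(nk)
where ω_5 = e^(-2πi/5)

Computing each X[k]:
X[0] = 8
X[1] = -5.1910-0.5878i
X[2] = -6.3090+0.9511i
X[3] = -6.3090-0.9511i
X[4] = -5.1910+0.5878i

X = [8, -5.1910-0.5878i, -6.3090+0.9511i, -6.3090-0.9511i, -5.1910+0.5878i]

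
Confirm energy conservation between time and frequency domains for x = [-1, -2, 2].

Time domain:
Σ|x[n]|² = |-1|² + |-2|² + |2|² = 9.0000

Frequency domain:
(1/3)Σ|X[k]|² = (1/3)(|-1|² + |-1.0000+3.4641i|² + |-1.0000-3.4641i|²) = (1/3)·27.0000 = 9.0000

Both sides agree, confirming Parseval's theorem.

Σ|x[n]|² = (1/N)Σ|X[k]|² = 9.0000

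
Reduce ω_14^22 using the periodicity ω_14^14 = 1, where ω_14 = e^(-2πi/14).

Since ω_14^14 = 1, powers reduce modulo 14.
22 mod 14 = 8
So ω_14^22 = ω_14^8 = e^(-2πi·8/14)

ω_14^22 = ω_14^8 = -0.9010+0.4339i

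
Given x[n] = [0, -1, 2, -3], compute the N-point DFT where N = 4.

X[k] = Σ(n=0 to 3) x[n] · ω_4^(nk)
where ω_4 = e^(-2πi/4)

Computing each X[k]:
X[0] = -2
X[1] = -2-2i
X[2] = 6
X[3] = -2+2i

X = [-2, -2-2i, 6, -2+2i]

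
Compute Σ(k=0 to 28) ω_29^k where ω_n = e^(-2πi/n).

Sum of all nth roots of unity equals 0 for n > 1 (geometric series with r ≠ 1).

0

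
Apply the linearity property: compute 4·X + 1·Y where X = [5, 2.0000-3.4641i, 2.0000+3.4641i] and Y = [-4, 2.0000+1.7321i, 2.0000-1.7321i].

By linearity: DFT(4x + 1y) = 4·DFT(x) + 1·DFT(y)
= 4·[5, 2.0000-3.4641i, 2.0000+3.4641i] + 1·[-4, 2.0000+1.7321i, 2.0000-1.7321i]

Computing element-wise:
Z[0] = 4·(5) + 1·(-4) = 16
Z[1] = 4·(2.0000-3.4641i) + 1·(2.0000+1.7321i) = 10.0000-12.1243i
Z[2] = 4·(2.0000+3.4641i) + 1·(2.0000-1.7321i) = 10.0000+12.1243i

DFT(4x + 1y) = 4·X + 1·Y = [16, 10.0000-12.1243i, 10.0000+12.1243i]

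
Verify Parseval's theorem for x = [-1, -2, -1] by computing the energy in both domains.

Time domain:
Σ|x[n]|² = |-1|² + |-2|² + |-1|² = 6.0000

Frequency domain:
(1/3)Σ|X[k]|² = (1/3)(|-4|² + |0.5000+0.8660i|² + |0.5000-0.8660i|²) = (1/3)·18.0000 = 6.0000

Both sides agree, confirming Parseval's theorem.

Σ|x[n]|² = (1/N)Σ|X[k]|² = 6.0000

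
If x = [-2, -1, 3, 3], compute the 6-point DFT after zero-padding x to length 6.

Original 4-point DFT: [3, -5+4i, -1, -5-4i]
Zero-padded 6-point DFT provides frequency interpolation.

DFT_6([x, 0, ...]) = [3, -7.0000-1.7321i, 3.4641i, -1, -3.4641i, -7.0000+1.7321i]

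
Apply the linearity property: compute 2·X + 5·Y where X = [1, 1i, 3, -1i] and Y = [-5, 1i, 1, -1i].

By linearity: DFT(2x + 5y) = 2·DFT(x) + 5·DFT(y)
= 2·[1, 1i, 3, -1i] + 5·[-5, 1i, 1, -1i]

Computing element-wise:
Z[0] = 2·(1) + 5·(-5) = -23
Z[1] = 2·(1i) + 5·(1i) = 7i
Z[2] = 2·(3) + 5·(1) = 11
Z[3] = 2·(-1i) + 5·(-1i) = -7i

DFT(2x + 5y) = 2·X + 5·Y = [-23, 7i, 11, -7i]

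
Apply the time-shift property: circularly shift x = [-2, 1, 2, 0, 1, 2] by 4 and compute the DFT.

Time shift by 4: X_shifted[k] = ω_6^(4k) · X[k]
Shifted x = [2, 0, 1, 2, -2, 1]

DFT(x[n-4]) = [4, 1.0000-1.7321i, 4.0000+3.4641i, -2, 4.0000-3.4641i, 1.0000+1.7321i]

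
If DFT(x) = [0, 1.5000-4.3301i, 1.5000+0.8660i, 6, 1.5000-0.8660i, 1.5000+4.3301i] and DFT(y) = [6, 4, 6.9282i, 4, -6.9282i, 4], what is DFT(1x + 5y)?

By linearity: DFT(1x + 5y) = 1·DFT(x) + 5·DFT(y)
= 1·[0, 1.5000-4.3301i, 1.5000+0.8660i, 6, 1.5000-0.8660i, 1.5000+4.3301i] + 5·[6, 4, 6.9282i, 4, -6.9282i, 4]

Computing element-wise:
Z[0] = 1·(0) + 5·(6) = 30
Z[1] = 1·(1.5000-4.3301i) + 5·(4) = 21.5000-4.3301i
Z[2] = 1·(1.5000+0.8660i) + 5·(6.9282i) = 1.5000+35.5070i
Z[3] = 1·(6) + 5·(4) = 26
Z[4] = 1·(1.5000-0.8660i) + 5·(-6.9282i) = 1.5000-35.5070i
Z[5] = 1·(1.5000+4.3301i) + 5·(4) = 21.5000+4.3301i

DFT(1x + 5y) = 1·X + 5·Y = [30, 21.5000-4.3301i, 1.5000+35.5070i, 26, 1.5000-35.5070i, 21.5000+4.3301i]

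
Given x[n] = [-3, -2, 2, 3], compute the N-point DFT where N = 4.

X[k] = Σ(n=0 to 3) x[n] · ω_4^(nk)
where ω_4 = e^(-2πi/4)

Computing each X[k]:
X[0] = 0
X[1] = -5+5i
X[2] = -2
X[3] = -5-5i

X = [0, -5+5i, -2, -5-5i]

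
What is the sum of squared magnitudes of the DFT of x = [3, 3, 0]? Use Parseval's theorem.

Parseval: Σ|x[n]|² = (1/N)Σ|X[k]|², so Σ|X[k]|² = N·Σ|x[n]|² = 3·18.0000

Σ|X[k]|² = N·Σ|x[n]|² = 3·18.0000 = 54.0000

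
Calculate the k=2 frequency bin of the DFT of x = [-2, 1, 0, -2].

X[2] = Σ(n=0 to 3) x[n] · ω_4^(2n) where ω_4 = e^(-2πi/4)
= (-2)·ω_4^0 + (1)·ω_4^2 + (0)·ω_4^4 + (-2)·ω_4^6

X[2] = -1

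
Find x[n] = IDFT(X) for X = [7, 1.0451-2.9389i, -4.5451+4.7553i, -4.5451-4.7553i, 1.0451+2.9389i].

x[n] = (1/5) Σ(k=0 to 4) X[k] · e^(2πikn/5)

Computing each x[n]:
x[0] = 0
x[1] = 3
x[2] = 3
x[3] = -2
x[4] = 3

x = [0, 3, 3, -2, 3]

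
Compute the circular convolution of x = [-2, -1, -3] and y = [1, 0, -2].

(x ⊛ y)[n] = Σ(m=0 to 2) x[m] · y[(n-m) mod 3]

Computing each output sample:
(x ⊛ y)[0] = 0
(x ⊛ y)[1] = 5
(x ⊛ y)[2] = 1

x ⊛ y = [0, 5, 1]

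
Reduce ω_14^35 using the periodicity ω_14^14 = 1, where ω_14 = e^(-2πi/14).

Since ω_14^14 = 1, powers reduce modulo 14.
35 mod 14 = 7
So ω_14^35 = ω_14^7 = e^(-2πi·7/14)

ω_14^35 = ω_14^7 = -1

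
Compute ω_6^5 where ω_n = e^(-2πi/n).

ω_6^5 = e^(-2πi·5/6)
= cos(-2π·5/6) + i·sin(-2π·5/6)
= cos(-10π/6) + i·sin(-10π/6)

ω_6^5 = cos(-10π/6) + i·sin(-10π/6) = 0.5000+0.8660i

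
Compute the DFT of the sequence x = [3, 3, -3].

X[k] = Σ(n=0 to 2) x[n] · ω_3^(nk)
where ω_3 = e^(-2πi/3)

Computing each X[k]:
X[0] = 3
X[1] = 3.0000-5.1962i
X[2] = 3.0000+5.1962i

X = [3, 3.0000-5.1962i, 3.0000+5.1962i]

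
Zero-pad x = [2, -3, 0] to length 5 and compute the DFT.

Original 3-point DFT: [-1, 3.5000+2.5981i, 3.5000-2.5981i]
Zero-padded 5-point DFT provides frequency interpolation.

DFT_5([x, 0, ...]) = [-1, 1.0729+2.8532i, 4.4271+1.7634i, 4.4271-1.7634i, 1.0729-2.8532i]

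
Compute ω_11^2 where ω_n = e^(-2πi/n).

ω_11^2 = e^(-2πi·2/11)
= cos(-2π·2/11) + i·sin(-2π·2/11)
= cos(-4π/11) + i·sin(-4π/11)

ω_11^2 = cos(-4π/11) + i·sin(-4π/11) = 0.4154-0.9096i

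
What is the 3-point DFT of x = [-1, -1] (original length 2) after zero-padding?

Original 2-point DFT: [-2, 0]
Zero-padded 3-point DFT provides frequency interpolation.

DFT_3([x, 0, ...]) = [-2, -0.5000+0.8660i, -0.5000-0.8660i]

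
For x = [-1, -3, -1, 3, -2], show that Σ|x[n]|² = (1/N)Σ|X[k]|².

Time domain:
Σ|x[n]|² = |-1|² + |-3|² + |-1|² + |3|² + |-2|² = 24.0000

Frequency domain:
(1/5)Σ|X[k]|² = (1/5)(|-4|² + |-4.1631+3.3022i|² + |3.6631-3.2164i|² + |3.6631+3.2164i|² + |-4.1631-3.3022i|²) = (1/5)·120.0000 = 24.0000

Both sides agree, confirming Parseval's theorem.

Σ|x[n]|² = (1/N)Σ|X[k]|² = 24.0000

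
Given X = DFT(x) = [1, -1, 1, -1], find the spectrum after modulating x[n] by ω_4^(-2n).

Modulation property: DFT(ω_4^(-2n)·x[n]) = X[(k-2) mod 4], so circularly shift X by 2 positions.

X[k-2] = [1, -1, 1, -1]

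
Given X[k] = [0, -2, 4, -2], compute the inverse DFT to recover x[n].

x[n] = (1/4) Σ(k=0 to 3) X[k] · e^(2πikn/4)

Computing each x[n]:
x[0] = 0
x[1] = -1
x[2] = 2
x[3] = -1

x = [0, -1, 2, -1]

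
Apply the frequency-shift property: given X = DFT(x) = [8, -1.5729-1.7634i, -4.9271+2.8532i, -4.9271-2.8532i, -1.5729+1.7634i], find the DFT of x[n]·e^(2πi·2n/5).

Modulation property: DFT(ω_5^(-2n)·x[n]) = X[(k-2) mod 5], so circularly shift X by 2 positions.

X[k-2] = [-4.9271-2.8532i, -1.5729+1.7634i, 8, -1.5729-1.7634i, -4.9271+2.8532i]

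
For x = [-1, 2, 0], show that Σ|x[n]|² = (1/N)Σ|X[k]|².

Time domain:
Σ|x[n]|² = |-1|² + |2|² + |0|² = 5.0000

Frequency domain:
(1/3)Σ|X[k]|² = (1/3)(|1|² + |-2.0000-1.7321i|² + |-2.0000+1.7321i|²) = (1/3)·15.0000 = 5.0000

Both sides agree, confirming Parseval's theorem.

Σ|x[n]|² = (1/N)Σ|X[k]|² = 5.0000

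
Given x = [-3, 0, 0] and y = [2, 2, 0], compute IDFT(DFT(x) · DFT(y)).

(x ⊛ y)[n] = Σ(m=0 to 2) x[m] · y[(n-m) mod 3]

Computing each output sample:
(x ⊛ y)[0] = -6
(x ⊛ y)[1] = -6
(x ⊛ y)[2] = 0

x ⊛ y = [-6, -6, 0]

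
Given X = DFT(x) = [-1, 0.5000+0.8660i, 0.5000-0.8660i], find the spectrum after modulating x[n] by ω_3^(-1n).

Modulation property: DFT(ω_3^(-1n)·x[n]) = X[(k-1) mod 3], so circularly shift X by 1 positions.

X[k-1] = [0.5000-0.8660i, -1, 0.5000+0.8660i]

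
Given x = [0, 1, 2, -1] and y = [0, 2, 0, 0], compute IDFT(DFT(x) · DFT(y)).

(x ⊛ y)[n] = Σ(m=0 to 3) x[m] · y[(n-m) mod 4]

Computing each output sample:
(x ⊛ y)[0] = -2
(x ⊛ y)[1] = 0
(x ⊛ y)[2] = 2
(x ⊛ y)[3] = 4

x ⊛ y = [-2, 0, 2, 4]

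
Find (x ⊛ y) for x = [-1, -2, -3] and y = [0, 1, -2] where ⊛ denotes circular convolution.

(x ⊛ y)[n] = Σ(m=0 to 2) x[m] · y[(n-m) mod 3]

Computing each output sample:
(x ⊛ y)[0] = 1
(x ⊛ y)[1] = 5
(x ⊛ y)[2] = 0

x ⊛ y = [1, 5, 0]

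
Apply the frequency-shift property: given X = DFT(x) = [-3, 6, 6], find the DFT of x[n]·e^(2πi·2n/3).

Modulation property: DFT(ω_3^(-2n)·x[n]) = X[(k-2) mod 3], so circularly shift X by 2 positions.

X[k-2] = [6, 6, -3]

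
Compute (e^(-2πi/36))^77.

Since ω_36^36 = 1, powers reduce modulo 36.
77 mod 36 = 5
So ω_36^77 = ω_36^5 = e^(-2πi·5/36)

ω_36^77 = ω_36^5 = 0.6428-0.7660i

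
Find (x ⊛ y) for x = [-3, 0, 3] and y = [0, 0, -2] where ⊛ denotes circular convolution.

(x ⊛ y)[n] = Σ(m=0 to 2) x[m] · y[(n-m) mod 3]

Computing each output sample:
(x ⊛ y)[0] = 0
(x ⊛ y)[1] = -6
(x ⊛ y)[2] = 6

x ⊛ y = [0, -6, 6]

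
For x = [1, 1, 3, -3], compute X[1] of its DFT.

X[1] = Σ(n=0 to 3) x[n] · ω_4^(1n) where ω_4 = e^(-2πi/4)
= (1)·ω_4^0 + (1)·ω_4^1 + (3)·ω_4^2 + (-3)·ω_4^3

X[1] = -2-4i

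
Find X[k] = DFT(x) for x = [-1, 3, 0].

X[k] = Σ(n=0 to 2) x[n] · ω_3^(nk)
where ω_3 = e^(-2πi/3)

Computing each X[k]:
X[0] = 2
X[1] = -2.5000-2.5981i
X[2] = -2.5000+2.5981i

X = [2, -2.5000-2.5981i, -2.5000+2.5981i]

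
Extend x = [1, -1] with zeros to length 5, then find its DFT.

Original 2-point DFT: [0, 2]
Zero-padded 5-point DFT provides frequency interpolation.

DFT_5([x, 0, ...]) = [0, 0.6910+0.9511i, 1.8090+0.5878i, 1.8090-0.5878i, 0.6910-0.9511i]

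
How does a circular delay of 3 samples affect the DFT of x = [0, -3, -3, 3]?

Time shift by 3: X_shifted[k] = ω_4^(3k) · X[k]
Shifted x = [-3, -3, 3, 0]

DFT(x[n-3]) = [-3, -6+3i, 3, -6-3i]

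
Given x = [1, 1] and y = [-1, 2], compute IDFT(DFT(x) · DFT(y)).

(x ⊛ y)[n] = Σ(m=0 to 1) x[m] · y[(n-m) mod 2]

Computing each output sample:
(x ⊛ y)[0] = 1
(x ⊛ y)[1] = 1

x ⊛ y = [1, 1]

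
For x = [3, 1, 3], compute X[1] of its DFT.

X[1] = Σ(n=0 to 2) x[n] · ω_3^(1n) where ω_3 = e^(-2πi/3)
= (3)·ω_3^0 + (1)·ω_3^1 + (3)·ω_3^2

X[1] = 1.0000+1.7321i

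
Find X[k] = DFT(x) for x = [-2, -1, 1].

X[k] = Σ(n=0 to 2) x[n] · ω_3^(nk)
where ω_3 = e^(-2πi/3)

Computing each X[k]:
X[0] = -2
X[1] = -2.0000+1.7321i
X[2] = -2.0000-1.7321i

X = [-2, -2.0000+1.7321i, -2.0000-1.7321i]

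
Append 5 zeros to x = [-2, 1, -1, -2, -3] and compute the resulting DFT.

Original 5-point DFT: [-7, -0.1910-4.3920i, -1.3090-1.4001i, -1.3090+1.4001i, -0.1910+4.3920i]
Zero-padded 10-point DFT provides frequency interpolation.

DFT_10([x, 0, ...]) = [-7, 1.5451+4.0287i, -0.1910-4.3920i, -4.0451+0.1388i, -1.3090-1.4001i, -5, -1.3090+1.4001i, -4.0451-0.1388i, -0.1910+4.3920i, 1.5451-4.0287i]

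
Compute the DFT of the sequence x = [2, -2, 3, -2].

X[k] = Σ(n=0 to 3) x[n] · ω_4^(nk)
where ω_4 = e^(-2πi/4)

Computing each X[k]:
X[0] = 1
X[1] = -1
X[2] = 9
X[3] = -1

X = [1, -1, 9, -1]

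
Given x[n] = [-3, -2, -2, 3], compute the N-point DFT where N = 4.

X[k] = Σ(n=0 to 3) x[n] · ω_4^(nk)
where ω_4 = e^(-2πi/4)

Computing each X[k]:
X[0] = -4
X[1] = -1+5i
X[2] = -6
X[3] = -1-5i

X = [-4, -1+5i, -6, -1-5i]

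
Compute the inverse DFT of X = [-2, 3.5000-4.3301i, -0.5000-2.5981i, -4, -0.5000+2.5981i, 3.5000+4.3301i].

x[n] = (1/6) Σ(k=0 to 5) X[k] · e^(2πikn/6)

Computing each x[n]:
x[0] = 0
x[1] = 3
x[2] = -1
x[3] = -1
x[4] = -2
x[5] = -1

x = [0, 3, -1, -1, -2, -1]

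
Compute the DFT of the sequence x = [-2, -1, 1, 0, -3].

X[k] = Σ(n=0 to 4) x[n] · ω_5^(nk)
where ω_5 = e^(-2πi/5)

Computing each X[k]:
X[0] = -5
X[1] = -4.0451-2.4899i
X[2] = 1.5451-0.2245i
X[3] = 1.5451+0.2245i
X[4] = -4.0451+2.4899i

X = [-5, -4.0451-2.4899i, 1.5451-0.2245i, 1.5451+0.2245i, -4.0451+2.4899i]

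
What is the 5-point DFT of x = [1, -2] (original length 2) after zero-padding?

Original 2-point DFT: [-1, 3]
Zero-padded 5-point DFT provides frequency interpolation.

DFT_5([x, 0, ...]) = [-1, 0.3820+1.9021i, 2.6180+1.1756i, 2.6180-1.1756i, 0.3820-1.9021i]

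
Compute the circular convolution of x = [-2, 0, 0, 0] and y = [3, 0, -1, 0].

(x ⊛ y)[n] = Σ(m=0 to 3) x[m] · y[(n-m) mod 4]

Computing each output sample:
(x ⊛ y)[0] = -6
(x ⊛ y)[1] = 0
(x ⊛ y)[2] = 2
(x ⊛ y)[3] = 0

x ⊛ y = [-6, 0, 2, 0]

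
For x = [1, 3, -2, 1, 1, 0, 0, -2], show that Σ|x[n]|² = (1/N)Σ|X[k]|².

Time domain:
Σ|x[n]|² = |1|² + |3|² + |-2|² + |1|² + |1|² + |0|² + |0|² + |-2|² = 20.0000

Frequency domain:
(1/8)Σ|X[k]|² = (1/8)(|2|² + |-2.2426i|² + |4-4i|² + |-6.2426i|² + |-2|² + |6.2426i|² + |4+4i|² + |2.2426i|²) = (1/8)·160.0000 = 20.0000

Both sides agree, confirming Parseval's theorem.

Σ|x[n]|² = (1/N)Σ|X[k]|² = 20.0000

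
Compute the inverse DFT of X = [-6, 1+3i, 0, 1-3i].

x[n] = (1/4) Σ(k=0 to 3) X[k] · e^(2πikn/4)

Computing each x[n]:
x[0] = -1
x[1] = -3
x[2] = -2
x[3] = 0

x = [-1, -3, -2, 0]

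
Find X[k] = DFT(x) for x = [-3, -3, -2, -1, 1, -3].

X[k] = Σ(n=0 to 5) x[n] · ω_6^(nk)
where ω_6 = e^(-2πi/6)

Computing each X[k]:
X[0] = -11
X[1] = -4.5000+2.5981i
X[2] = -0.5000-2.5981i
X[3] = 3
X[4] = -0.5000+2.5981i
X[5] = -4.5000-2.5981i

X = [-11, -4.5000+2.5981i, -0.5000-2.5981i, 3, -0.5000+2.5981i, -4.5000-2.5981i]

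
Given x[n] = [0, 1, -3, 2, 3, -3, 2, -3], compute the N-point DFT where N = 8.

X[k] = Σ(n=0 to 7) x[n] · ω_8^(nk)
where ω_8 = e^(-2πi/8)

Computing each X[k]:
X[0] = -1
X[1] = -3.7071-1.3640i
X[2] = 4+1i
X[3] = -2.2929-11.3640i
X[4] = 5
X[5] = -2.2929+11.3640i
X[6] = 4-1i
X[7] = -3.7071+1.3640i

X = [-1, -3.7071-1.3640i, 4+1i, -2.2929-11.3640i, 5, -2.2929+11.3640i, 4-1i, -3.7071+1.3640i]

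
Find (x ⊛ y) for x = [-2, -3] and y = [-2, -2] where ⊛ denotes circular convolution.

(x ⊛ y)[n] = Σ(m=0 to 1) x[m] · y[(n-m) mod 2]

Computing each output sample:
(x ⊛ y)[0] = 10
(x ⊛ y)[1] = 10

x ⊛ y = [10, 10]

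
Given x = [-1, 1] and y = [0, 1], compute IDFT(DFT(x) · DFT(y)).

(x ⊛ y)[n] = Σ(m=0 to 1) x[m] · y[(n-m) mod 2]

Computing each output sample:
(x ⊛ y)[0] = 1
(x ⊛ y)[1] = -1

x ⊛ y = [1, -1]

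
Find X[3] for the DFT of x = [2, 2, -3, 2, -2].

X[3] = Σ(n=0 to 4) x[n] · ω_5^(3n) where ω_5 = e^(-2πi/5)
= (2)·ω_5^0 + (2)·ω_5^3 + (-3)·ω_5^6 + (2)·ω_5^9 + (-2)·ω_5^12

X[3] = 1.6910+7.1064i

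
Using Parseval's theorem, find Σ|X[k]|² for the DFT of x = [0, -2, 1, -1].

Parseval: Σ|x[n]|² = (1/N)Σ|X[k]|², so Σ|X[k]|² = N·Σ|x[n]|² = 4·6.0000

Σ|X[k]|² = N·Σ|x[n]|² = 4·6.0000 = 24.0000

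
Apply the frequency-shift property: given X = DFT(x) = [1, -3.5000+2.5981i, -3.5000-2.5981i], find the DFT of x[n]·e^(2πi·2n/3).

Modulation property: DFT(ω_3^(-2n)·x[n]) = X[(k-2) mod 3], so circularly shift X by 2 positions.

X[k-2] = [-3.5000+2.5981i, -3.5000-2.5981i, 1]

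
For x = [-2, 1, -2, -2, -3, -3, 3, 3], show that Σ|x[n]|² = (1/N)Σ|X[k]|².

Time domain:
Σ|x[n]|² = |-2|² + |1|² + |-2|² + |-2|² + |-3|² + |-3|² + |3|² + |3|² = 49.0000

Frequency domain:
(1/8)Σ|X[k]|² = (1/8)(|-5|² + |7.3640+5.7071i|² + |-6+3i|² + |-5.3640-4.2929i|² + |-3|² + |-5.3640+4.2929i|² + |-6-3i|² + |7.3640-5.7071i|²) = (1/8)·392.0000 = 49.0000

Both sides agree, confirming Parseval's theorem.

Σ|x[n]|² = (1/N)Σ|X[k]|² = 49.0000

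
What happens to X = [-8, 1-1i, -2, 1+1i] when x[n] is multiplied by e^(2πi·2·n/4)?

Modulation property: DFT(ω_4^(-2n)·x[n]) = X[(k-2) mod 4], so circularly shift X by 2 positions.

X[k-2] = [-2, 1+1i, -8, 1-1i]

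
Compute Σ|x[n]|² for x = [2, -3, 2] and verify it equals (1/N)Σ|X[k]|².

Time domain:
Σ|x[n]|² = |2|² + |-3|² + |2|² = 17.0000

Frequency domain:
(1/3)Σ|X[k]|² = (1/3)(|1|² + |2.5000+4.3301i|² + |2.5000-4.3301i|²) = (1/3)·51.0000 = 17.0000

Both sides agree, confirming Parseval's theorem.

Σ|x[n]|² = (1/N)Σ|X[k]|² = 17.0000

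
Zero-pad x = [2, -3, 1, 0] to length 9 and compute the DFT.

Original 4-point DFT: [0, 1+3i, 6, 1-3i]
Zero-padded 9-point DFT provides frequency interpolation.

DFT_9([x, 0, ...]) = [0, -0.1245+0.9436i, 0.5394+2.6124i, 3.0000+3.4641i, 5.5851+1.6688i, 5.5851-1.6688i, 3.0000-3.4641i, 0.5394-2.6124i, -0.1245-0.9436i]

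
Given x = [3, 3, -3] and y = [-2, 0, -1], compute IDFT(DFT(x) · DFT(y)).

(x ⊛ y)[n] = Σ(m=0 to 2) x[m] · y[(n-m) mod 3]

Computing each output sample:
(x ⊛ y)[0] = -9
(x ⊛ y)[1] = -3
(x ⊛ y)[2] = 3

x ⊛ y = [-9, -3, 3]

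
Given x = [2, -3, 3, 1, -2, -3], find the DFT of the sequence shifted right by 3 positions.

Time shift by 3: X_shifted[k] = ω_6^(3k) · X[k]
Shifted x = [1, -2, -3, 2, -3, 3]

DFT(x[n-3]) = [-2, 2.5000+4.3301i, 5.5000+4.3301i, -8, 5.5000-4.3301i, 2.5000-4.3301i]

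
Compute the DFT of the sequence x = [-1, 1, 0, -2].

X[k] = Σ(n=0 to 3) x[n] · ω_4^(nk)
where ω_4 = e^(-2πi/4)

Computing each X[k]:
X[0] = -2
X[1] = -1-3i
X[2] = 0
X[3] = -1+3i

X = [-2, -1-3i, 0, -1+3i]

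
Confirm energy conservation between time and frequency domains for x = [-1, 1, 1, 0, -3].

Time domain:
Σ|x[n]|² = |-1|² + |1|² + |1|² + |0|² + |-3|² = 12.0000

Frequency domain:
(1/5)Σ|X[k]|² = (1/5)(|-2|² + |-2.4271-4.3920i|² + |0.9271-1.4001i|² + |0.9271+1.4001i|² + |-2.4271+4.3920i|²) = (1/5)·60.0000 = 12.0000

Both sides agree, confirming Parseval's theorem.

Σ|x[n]|² = (1/N)Σ|X[k]|² = 12.0000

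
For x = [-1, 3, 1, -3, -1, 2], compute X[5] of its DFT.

X[5] = Σ(n=0 to 5) x[n] · ω_6^(5n) where ω_6 = e^(-2πi/6)
= (-1)·ω_6^0 + (3)·ω_6^5 + (1)·ω_6^10 + (-3)·ω_6^15 + (-1)·ω_6^20 + (2)·ω_6^25

X[5] = 4.5000+2.5981i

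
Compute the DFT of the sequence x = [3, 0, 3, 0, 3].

X[k] = Σ(n=0 to 4) x[n] · ω_5^(nk)
where ω_5 = e^(-2πi/5)

Computing each X[k]:
X[0] = 9
X[1] = 1.5000+1.0898i
X[2] = 1.5000+4.6165i
X[3] = 1.5000-4.6165i
X[4] = 1.5000-1.0898i

X = [9, 1.5000+1.0898i, 1.5000+4.6165i, 1.5000-4.6165i, 1.5000-1.0898i]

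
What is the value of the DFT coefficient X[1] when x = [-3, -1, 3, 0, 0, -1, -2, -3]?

X[1] = Σ(n=0 to 7) x[n] · ω_8^(1n) where ω_8 = e^(-2πi/8)
= (-3)·ω_8^0 + (-1)·ω_8^1 + (3)·ω_8^2 + (0)·ω_8^3 + (0)·ω_8^4 + (-1)·ω_8^5 + (-2)·ω_8^6 + (-3)·ω_8^7

X[1] = -5.1213-7.1213i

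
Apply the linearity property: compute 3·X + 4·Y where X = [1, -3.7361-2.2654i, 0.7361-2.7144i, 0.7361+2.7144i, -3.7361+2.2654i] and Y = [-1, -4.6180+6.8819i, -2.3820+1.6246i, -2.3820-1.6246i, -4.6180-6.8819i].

By linearity: DFT(3x + 4y) = 3·DFT(x) + 4·DFT(y)
= 3·[1, -3.7361-2.2654i, 0.7361-2.7144i, 0.7361+2.7144i, -3.7361+2.2654i] + 4·[-1, -4.6180+6.8819i, -2.3820+1.6246i, -2.3820-1.6246i, -4.6180-6.8819i]

Computing element-wise:
Z[0] = 3·(1) + 4·(-1) = -1
Z[1] = 3·(-3.7361-2.2654i) + 4·(-4.6180+6.8819i) = -29.6803+20.7314i
Z[2] = 3·(0.7361-2.7144i) + 4·(-2.3820+1.6246i) = -7.3197-1.6448i
Z[3] = 3·(0.7361+2.7144i) + 4·(-2.3820-1.6246i) = -7.3197+1.6448i
Z[4] = 3·(-3.7361+2.2654i) + 4·(-4.6180-6.8819i) = -29.6803-20.7314i

DFT(3x + 4y) = 3·X + 4·Y = [-1, -29.6803+20.7314i, -7.3197-1.6448i, -7.3197+1.6448i, -29.6803-20.7314i]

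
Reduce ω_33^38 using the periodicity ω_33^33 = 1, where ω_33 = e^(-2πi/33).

Since ω_33^33 = 1, powers reduce modulo 33.
38 mod 33 = 5
So ω_33^38 = ω_33^5 = e^(-2πi·5/33)

ω_33^38 = ω_33^5 = 0.5801-0.8146i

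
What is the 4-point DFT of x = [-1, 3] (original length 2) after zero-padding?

Original 2-point DFT: [2, -4]
Zero-padded 4-point DFT provides frequency interpolation.

DFT_4([x, 0, ...]) = [2, -1-3i, -4, -1+3i]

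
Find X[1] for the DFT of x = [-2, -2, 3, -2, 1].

X[1] = Σ(n=0 to 4) x[n] · ω_5^(1n) where ω_5 = e^(-2πi/5)
= (-2)·ω_5^0 + (-2)·ω_5^1 + (3)·ω_5^2 + (-2)·ω_5^3 + (1)·ω_5^4

X[1] = -3.1180-0.0858i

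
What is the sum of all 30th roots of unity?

Sum of all nth roots of unity equals 0 for n > 1 (geometric series with r ≠ 1).

0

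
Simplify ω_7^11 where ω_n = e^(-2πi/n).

Since ω_7^7 = 1, powers reduce modulo 7.
11 mod 7 = 4
So ω_7^11 = ω_7^4 = e^(-2πi·4/7)

ω_7^11 = ω_7^4 = -0.9010+0.4339i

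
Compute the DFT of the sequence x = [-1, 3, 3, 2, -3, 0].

X[k] = Σ(n=0 to 5) x[n] · ω_6^(nk)
where ω_6 = e^(-2πi/6)

Computing each X[k]:
X[0] = 4
X[1] = -1.5000-7.7942i
X[2] = -0.5000+2.5981i
X[3] = -6
X[4] = -0.5000-2.5981i
X[5] = -1.5000+7.7942i

X = [4, -1.5000-7.7942i, -0.5000+2.5981i, -6, -0.5000-2.5981i, -1.5000+7.7942i]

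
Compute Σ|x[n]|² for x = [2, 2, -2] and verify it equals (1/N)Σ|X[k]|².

Time domain:
Σ|x[n]|² = |2|² + |2|² + |-2|² = 12.0000

Frequency domain:
(1/3)Σ|X[k]|² = (1/3)(|2|² + |2.0000-3.4641i|² + |2.0000+3.4641i|²) = (1/3)·36.0000 = 12.0000

Both sides agree, confirming Parseval's theorem.

Σ|x[n]|² = (1/N)Σ|X[k]|² = 12.0000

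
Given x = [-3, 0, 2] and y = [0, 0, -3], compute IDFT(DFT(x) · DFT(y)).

(x ⊛ y)[n] = Σ(m=0 to 2) x[m] · y[(n-m) mod 3]

Computing each output sample:
(x ⊛ y)[0] = 0
(x ⊛ y)[1] = -6
(x ⊛ y)[2] = 9

x ⊛ y = [0, -6, 9]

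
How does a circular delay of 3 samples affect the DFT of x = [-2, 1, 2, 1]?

Time shift by 3: X_shifted[k] = ω_4^(3k) · X[k]
Shifted x = [1, 2, 1, -2]

DFT(x[n-3]) = [2, -4i, 2, 4i]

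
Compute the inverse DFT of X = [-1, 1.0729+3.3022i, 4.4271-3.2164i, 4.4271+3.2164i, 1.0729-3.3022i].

x[n] = (1/5) Σ(k=0 to 4) X[k] · e^(2πikn/5)

Computing each x[n]:
x[0] = 2
x[1] = -2
x[2] = -2
x[3] = 2
x[4] = -1

x = [2, -2, -2, 2, -1]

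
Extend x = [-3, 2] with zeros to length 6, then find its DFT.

Original 2-point DFT: [-1, -5]
Zero-padded 6-point DFT provides frequency interpolation.

DFT_6([x, 0, ...]) = [-1, -2.0000-1.7321i, -4.0000-1.7321i, -5, -4.0000+1.7321i, -2.0000+1.7321i]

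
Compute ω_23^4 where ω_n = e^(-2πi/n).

ω_23^4 = e^(-2πi·4/23)
= cos(-2π·4/23) + i·sin(-2π·4/23)
= cos(-8π/23) + i·sin(-8π/23)

ω_23^4 = cos(-8π/23) + i·sin(-8π/23) = 0.4601-0.8879i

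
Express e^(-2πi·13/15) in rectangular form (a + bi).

ω_15^13 = e^(-2πi·13/15)
= cos(-2π·13/15) + i·sin(-2π·13/15)
= cos(-26π/15) + i·sin(-26π/15)

ω_15^13 = cos(-26π/15) + i·sin(-26π/15) = 0.6691+0.7431i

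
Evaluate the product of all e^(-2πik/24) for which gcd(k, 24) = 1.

The primitive 24th roots of unity are ω_24^k for k coprime to 24: k ∈ {1, 5, 7, 11, 13, 17, 19, 23}
Their product equals the constant term of the cyclotomic polynomial Φ_24(x) up to sign.
For n ≥ 3, the product of all primitive nth roots of unity is 1. (For n=1 it is 1; for n=2 it is -1.)

1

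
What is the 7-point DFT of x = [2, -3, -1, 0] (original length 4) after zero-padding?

Original 4-point DFT: [-2, 3+3i, 4, 3-3i]
Zero-padded 7-point DFT provides frequency interpolation.

DFT_7([x, 0, ...]) = [-2, 0.3521+3.3204i, 3.5685+2.4909i, 4.0794+0.5198i, 4.0794-0.5198i, 3.5685-2.4909i, 0.3521-3.3204i]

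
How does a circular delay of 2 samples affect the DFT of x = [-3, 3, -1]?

Time shift by 2: X_shifted[k] = ω_3^(2k) · X[k]
Shifted x = [3, -1, -3]

DFT(x[n-2]) = [-1, 5.0000-1.7321i, 5.0000+1.7321i]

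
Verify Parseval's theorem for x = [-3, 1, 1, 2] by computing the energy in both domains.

Time domain:
Σ|x[n]|² = |-3|² + |1|² + |1|² + |2|² = 15.0000

Frequency domain:
(1/4)Σ|X[k]|² = (1/4)(|1|² + |-4+1i|² + |-5|² + |-4-1i|²) = (1/4)·60.0000 = 15.0000

Both sides agree, confirming Parseval's theorem.

Σ|x[n]|² = (1/N)Σ|X[k]|² = 15.0000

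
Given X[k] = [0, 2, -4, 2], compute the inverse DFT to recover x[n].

x[n] = (1/4) Σ(k=0 to 3) X[k] · e^(2πikn/4)

Computing each x[n]:
x[0] = 0
x[1] = 1
x[2] = -2
x[3] = 1

x = [0, 1, -2, 1]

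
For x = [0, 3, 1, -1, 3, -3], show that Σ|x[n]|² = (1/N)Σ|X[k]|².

Time domain:
Σ|x[n]|² = |0|² + |3|² + |1|² + |-1|² + |3|² + |-3|² = 29.0000

Frequency domain:
(1/6)Σ|X[k]|² = (1/6)(|3|² + |-1.0000-3.4641i|² + |-3.0000-6.9282i|² + |5|² + |-3.0000+6.9282i|² + |-1.0000+3.4641i|²) = (1/6)·174.0000 = 29.0000

Both sides agree, confirming Parseval's theorem.

Σ|x[n]|² = (1/N)Σ|X[k]|² = 29.0000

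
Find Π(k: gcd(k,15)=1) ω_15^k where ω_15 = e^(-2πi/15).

The primitive 15th roots of unity are ω_15^k for k coprime to 15: k ∈ {1, 2, 4, 7, 8, 11, 13, 14}
Their product equals the constant term of the cyclotomic polynomial Φ_15(x) up to sign.
For n ≥ 3, the product of all primitive nth roots of unity is 1. (For n=1 it is 1; for n=2 it is -1.)

1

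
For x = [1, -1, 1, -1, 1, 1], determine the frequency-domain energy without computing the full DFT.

Parseval: Σ|x[n]|² = (1/N)Σ|X[k]|², so Σ|X[k]|² = N·Σ|x[n]|² = 6·6.0000

Σ|X[k]|² = N·Σ|x[n]|² = 6·6.0000 = 36.0000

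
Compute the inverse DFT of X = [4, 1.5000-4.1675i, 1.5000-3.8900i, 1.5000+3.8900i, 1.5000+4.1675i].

x[n] = (1/5) Σ(k=0 to 4) X[k] · e^(2πikn/5)

Computing each x[n]:
x[0] = 2
x[1] = 3
x[2] = 0
x[3] = 1
x[4] = -2

x = [2, 3, 0, 1, -2]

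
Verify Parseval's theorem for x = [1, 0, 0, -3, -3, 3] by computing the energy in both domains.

Time domain:
Σ|x[n]|² = |1|² + |0|² + |0|² + |-3|² + |-3|² + |3|² = 28.0000

Frequency domain:
(1/6)Σ|X[k]|² = (1/6)(|-2|² + |7|² + |-2.0000+5.1962i|² + |-2|² + |-2.0000-5.1962i|² + |7|²) = (1/6)·168.0000 = 28.0000

Both sides agree, confirming Parseval's theorem.

Σ|x[n]|² = (1/N)Σ|X[k]|² = 28.0000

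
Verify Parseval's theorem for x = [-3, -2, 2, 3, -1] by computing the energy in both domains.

Time domain:
Σ|x[n]|² = |-3|² + |-2|² + |2|² + |3|² + |-1|² = 27.0000

Frequency domain:
(1/5)Σ|X[k]|² = (1/5)(|-1|² + |-7.9721+1.5388i|² + |0.9721-0.3633i|² + |0.9721+0.3633i|² + |-7.9721-1.5388i|²) = (1/5)·135.0000 = 27.0000

Both sides agree, confirming Parseval's theorem.

Σ|x[n]|² = (1/N)Σ|X[k]|² = 27.0000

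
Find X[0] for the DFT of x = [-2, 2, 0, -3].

X[0] = Σ(n=0 to 3) x[n] · ω_4^0 = Σ x[n]
= (-2) + (2) + (0) + (-3)

X[0] = -3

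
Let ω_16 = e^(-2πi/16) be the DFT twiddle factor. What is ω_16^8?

ω_16^8 = e^(-2πi·8/16)
= cos(-2π·8/16) + i·sin(-2π·8/16)
= cos(-16π/16) + i·sin(-16π/16)

ω_16^8 = cos(-16π/16) + i·sin(-16π/16) = -1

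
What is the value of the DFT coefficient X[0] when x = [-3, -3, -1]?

X[0] = Σ(n=0 to 2) x[n] · ω_3^0 = Σ x[n]
= (-3) + (-3) + (-1)

X[0] = -7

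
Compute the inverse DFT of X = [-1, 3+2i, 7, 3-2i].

x[n] = (1/4) Σ(k=0 to 3) X[k] · e^(2πikn/4)

Computing each x[n]:
x[0] = 3
x[1] = -3
x[2] = 0
x[3] = -1

x = [3, -3, 0, -1]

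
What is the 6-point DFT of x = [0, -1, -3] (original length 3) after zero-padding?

Original 3-point DFT: [-4, 2.0000-1.7321i, 2.0000+1.7321i]
Zero-padded 6-point DFT provides frequency interpolation.

DFT_6([x, 0, ...]) = [-4, 1.0000+3.4641i, 2.0000-1.7321i, -2, 2.0000+1.7321i, 1.0000-3.4641i]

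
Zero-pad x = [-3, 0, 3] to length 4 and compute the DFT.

Original 3-point DFT: [0, -4.5000+2.5981i, -4.5000-2.5981i]
Zero-padded 4-point DFT provides frequency interpolation.

DFT_4([x, 0, ...]) = [0, -6, 0, -6]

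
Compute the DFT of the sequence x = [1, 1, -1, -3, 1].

X[k] = Σ(n=0 to 4) x[n] · ω_5^(nk)
where ω_5 = e^(-2πi/5)

Computing each X[k]:
X[0] = -1
X[1] = 4.8541-1.1756i
X[2] = -1.8541+1.9021i
X[3] = -1.8541-1.9021i
X[4] = 4.8541+1.1756i

X = [-1, 4.8541-1.1756i, -1.8541+1.9021i, -1.8541-1.9021i, 4.8541+1.1756i]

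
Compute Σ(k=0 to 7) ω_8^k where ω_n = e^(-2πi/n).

Sum of all nth roots of unity equals 0 for n > 1 (geometric series with r ≠ 1).

0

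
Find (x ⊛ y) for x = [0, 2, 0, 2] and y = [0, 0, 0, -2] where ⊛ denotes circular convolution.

(x ⊛ y)[n] = Σ(m=0 to 3) x[m] · y[(n-m) mod 4]

Computing each output sample:
(x ⊛ y)[0] = -4
(x ⊛ y)[1] = 0
(x ⊛ y)[2] = -4
(x ⊛ y)[3] = 0

x ⊛ y = [-4, 0, -4, 0]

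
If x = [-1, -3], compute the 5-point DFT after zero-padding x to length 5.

Original 2-point DFT: [-4, 2]
Zero-padded 5-point DFT provides frequency interpolation.

DFT_5([x, 0, ...]) = [-4, -1.9271+2.8532i, 1.4271+1.7634i, 1.4271-1.7634i, -1.9271-2.8532i]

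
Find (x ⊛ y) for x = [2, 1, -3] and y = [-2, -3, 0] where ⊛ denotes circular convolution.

(x ⊛ y)[n] = Σ(m=0 to 2) x[m] · y[(n-m) mod 3]

Computing each output sample:
(x ⊛ y)[0] = 5
(x ⊛ y)[1] = -8
(x ⊛ y)[2] = 3

x ⊛ y = [5, -8, 3]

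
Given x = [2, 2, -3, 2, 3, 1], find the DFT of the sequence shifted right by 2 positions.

Time shift by 2: X_shifted[k] = ω_6^(2k) · X[k]
Shifted x = [3, 1, 2, 2, -3, 2]

DFT(x[n-2]) = [7, 3.0000-3.4641i, 4.0000+5.1962i, -3, 4.0000-5.1962i, 3.0000+3.4641i]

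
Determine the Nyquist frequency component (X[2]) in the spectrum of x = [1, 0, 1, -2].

X[2] = Σ(n=0 to 3) x[n] · ω_4^(2n) where ω_4 = e^(-2πi/4)
= (1)·ω_4^0 + (0)·ω_4^2 + (1)·ω_4^4 + (-2)·ω_4^6

X[2] = 4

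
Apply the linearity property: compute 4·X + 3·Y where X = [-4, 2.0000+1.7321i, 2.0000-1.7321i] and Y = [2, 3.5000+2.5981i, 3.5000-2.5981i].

By linearity: DFT(4x + 3y) = 4·DFT(x) + 3·DFT(y)
= 4·[-4, 2.0000+1.7321i, 2.0000-1.7321i] + 3·[2, 3.5000+2.5981i, 3.5000-2.5981i]

Computing element-wise:
Z[0] = 4·(-4) + 3·(2) = -10
Z[1] = 4·(2.0000+1.7321i) + 3·(3.5000+2.5981i) = 18.5000+14.7227i
Z[2] = 4·(2.0000-1.7321i) + 3·(3.5000-2.5981i) = 18.5000-14.7227i

DFT(4x + 3y) = 4·X + 3·Y = [-10, 18.5000+14.7227i, 18.5000-14.7227i]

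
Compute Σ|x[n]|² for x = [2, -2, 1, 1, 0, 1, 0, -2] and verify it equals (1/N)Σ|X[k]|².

Time domain:
Σ|x[n]|² = |2|² + |-2|² + |1|² + |1|² + |0|² + |1|² + |0|² + |-2|² = 15.0000

Frequency domain:
(1/8)Σ|X[k]|² = (1/8)(|1|² + |-2.2426-1.0000i|² + |1|² + |6.2426+1.0000i|² + |5|² + |6.2426-1.0000i|² + |1|² + |-2.2426+1.0000i|²) = (1/8)·120.0000 = 15.0000

Both sides agree, confirming Parseval's theorem.

Σ|x[n]|² = (1/N)Σ|X[k]|² = 15.0000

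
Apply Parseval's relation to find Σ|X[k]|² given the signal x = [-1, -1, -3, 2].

Parseval: Σ|x[n]|² = (1/N)Σ|X[k]|², so Σ|X[k]|² = N·Σ|x[n]|² = 4·15.0000

Σ|X[k]|² = N·Σ|x[n]|² = 4·15.0000 = 60.0000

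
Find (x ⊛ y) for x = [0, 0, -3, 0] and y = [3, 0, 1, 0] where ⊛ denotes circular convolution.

(x ⊛ y)[n] = Σ(m=0 to 3) x[m] · y[(n-m) mod 4]

Computing each output sample:
(x ⊛ y)[0] = -3
(x ⊛ y)[1] = 0
(x ⊛ y)[2] = -9
(x ⊛ y)[3] = 0

x ⊛ y = [-3, 0, -9, 0]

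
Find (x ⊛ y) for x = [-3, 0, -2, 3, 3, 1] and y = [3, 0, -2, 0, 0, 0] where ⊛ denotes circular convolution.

(x ⊛ y)[n] = Σ(m=0 to 5) x[m] · y[(n-m) mod 6]

Computing each output sample:
(x ⊛ y)[0] = -15
(x ⊛ y)[1] = -2
(x ⊛ y)[2] = 0
(x ⊛ y)[3] = 9
(x ⊛ y)[4] = 13
(x ⊛ y)[5] = -3

x ⊛ y = [-15, -2, 0, 9, 13, -3]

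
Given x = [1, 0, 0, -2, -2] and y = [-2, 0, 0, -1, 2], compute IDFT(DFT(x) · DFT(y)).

(x ⊛ y)[n] = Σ(m=0 to 4) x[m] · y[(n-m) mod 5]

Computing each output sample:
(x ⊛ y)[0] = -2
(x ⊛ y)[1] = 2
(x ⊛ y)[2] = -2
(x ⊛ y)[3] = -1
(x ⊛ y)[4] = 6

x ⊛ y = [-2, 2, -2, -1, 6]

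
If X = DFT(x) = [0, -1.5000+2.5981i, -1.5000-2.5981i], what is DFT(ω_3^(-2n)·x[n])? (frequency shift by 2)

Modulation property: DFT(ω_3^(-2n)·x[n]) = X[(k-2) mod 3], so circularly shift X by 2 positions.

X[k-2] = [-1.5000+2.5981i, -1.5000-2.5981i, 0]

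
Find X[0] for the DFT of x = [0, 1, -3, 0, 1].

X[0] = Σ(n=0 to 4) x[n] · ω_5^0 = Σ x[n]
= (0) + (1) + (-3) + (0) + (1)

X[0] = -1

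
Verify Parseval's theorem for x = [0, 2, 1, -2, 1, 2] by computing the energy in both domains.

Time domain:
Σ|x[n]|² = |0|² + |2|² + |1|² + |-2|² + |1|² + |2|² = 14.0000

Frequency domain:
(1/6)Σ|X[k]|² = (1/6)(|4|² + |3|² + |-5|² + |0|² + |-5|² + |3|²) = (1/6)·84.0000 = 14.0000

Both sides agree, confirming Parseval's theorem.

Σ|x[n]|² = (1/N)Σ|X[k]|² = 14.0000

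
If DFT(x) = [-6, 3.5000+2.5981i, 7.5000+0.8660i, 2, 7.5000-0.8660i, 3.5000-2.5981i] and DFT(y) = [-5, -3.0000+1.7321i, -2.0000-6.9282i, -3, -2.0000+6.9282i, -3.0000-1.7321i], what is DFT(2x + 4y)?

By linearity: DFT(2x + 4y) = 2·DFT(x) + 4·DFT(y)
= 2·[-6, 3.5000+2.5981i, 7.5000+0.8660i, 2, 7.5000-0.8660i, 3.5000-2.5981i] + 4·[-5, -3.0000+1.7321i, -2.0000-6.9282i, -3, -2.0000+6.9282i, -3.0000-1.7321i]

Computing element-wise:
Z[0] = 2·(-6) + 4·(-5) = -32
Z[1] = 2·(3.5000+2.5981i) + 4·(-3.0000+1.7321i) = -5.0000+12.1246i
Z[2] = 2·(7.5000+0.8660i) + 4·(-2.0000-6.9282i) = 7.0000-25.9808i
Z[3] = 2·(2) + 4·(-3) = -8
Z[4] = 2·(7.5000-0.8660i) + 4·(-2.0000+6.9282i) = 7.0000+25.9808i
Z[5] = 2·(3.5000-2.5981i) + 4·(-3.0000-1.7321i) = -5.0000-12.1246i

DFT(2x + 4y) = 2·X + 4·Y = [-32, -5.0000+12.1246i, 7.0000-25.9808i, -8, 7.0000+25.9808i, -5.0000-12.1246i]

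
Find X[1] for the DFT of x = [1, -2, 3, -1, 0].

X[1] = Σ(n=0 to 4) x[n] · ω_5^(1n) where ω_5 = e^(-2πi/5)
= (1)·ω_5^0 + (-2)·ω_5^1 + (3)·ω_5^2 + (-1)·ω_5^3 + (0)·ω_5^4

X[1] = -1.2361-0.4490i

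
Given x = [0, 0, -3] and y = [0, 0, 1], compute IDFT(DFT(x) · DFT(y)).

(x ⊛ y)[n] = Σ(m=0 to 2) x[m] · y[(n-m) mod 3]

Computing each output sample:
(x ⊛ y)[0] = 0
(x ⊛ y)[1] = -3
(x ⊛ y)[2] = 0

x ⊛ y = [0, -3, 0]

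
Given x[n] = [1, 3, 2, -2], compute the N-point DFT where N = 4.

X[k] = Σ(n=0 to 3) x[n] · ω_4^(nk)
where ω_4 = e^(-2πi/4)

Computing each X[k]:
X[0] = 4
X[1] = -1-5i
X[2] = 2
X[3] = -1+5i

X = [4, -1-5i, 2, -1+5i]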